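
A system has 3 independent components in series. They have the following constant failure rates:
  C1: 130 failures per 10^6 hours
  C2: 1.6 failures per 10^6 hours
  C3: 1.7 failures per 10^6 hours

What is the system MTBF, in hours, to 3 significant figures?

7500

Series of exponential components: λ_sys = Σ λ_i
λ_sys = 0.00013 + 0.0000016 + 0.0000017 = 1.3330e-04 /h
MTBF = 1 / λ_sys = 7500 h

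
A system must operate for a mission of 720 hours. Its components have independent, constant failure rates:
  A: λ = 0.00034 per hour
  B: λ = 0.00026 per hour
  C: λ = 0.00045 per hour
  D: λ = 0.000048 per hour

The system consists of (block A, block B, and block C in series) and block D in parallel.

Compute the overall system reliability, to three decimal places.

0.982

R(A) = exp(−0.00034 × 720) = 0.78286
R(B) = exp(−0.00026 × 720) = 0.82928
R(C) = exp(−0.00045 × 720) = 0.72325
R(D) = exp(−0.000048 × 720) = 0.96603
Series (A, B, and C): 0.78286 × 0.82928 × 0.72325 = 0.46954
Parallel ([0.46954] and D): 1 − (1 − 0.46954)(1 − 0.96603) = 0.982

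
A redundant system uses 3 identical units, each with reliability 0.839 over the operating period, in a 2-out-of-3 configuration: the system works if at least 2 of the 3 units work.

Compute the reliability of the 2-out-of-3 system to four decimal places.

R = Σ_{i=2}^{3} C(3,i) p^i (1−p)^{3−i} with p = 0.839
C(3,2)·0.839^2·0.161^1 = 0.339994
C(3,3)·0.839^3·0.161^0 = 0.590590
Sum = 0.9306

0.9306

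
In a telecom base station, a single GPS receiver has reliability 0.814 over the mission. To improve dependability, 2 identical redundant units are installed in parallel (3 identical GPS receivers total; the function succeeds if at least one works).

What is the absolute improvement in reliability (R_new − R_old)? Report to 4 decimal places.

0.1796

R_before = 0.814
R_after = 1 − (1 − 0.814)^3 = 0.9936
ΔR = 0.9936 − 0.814 = 0.1796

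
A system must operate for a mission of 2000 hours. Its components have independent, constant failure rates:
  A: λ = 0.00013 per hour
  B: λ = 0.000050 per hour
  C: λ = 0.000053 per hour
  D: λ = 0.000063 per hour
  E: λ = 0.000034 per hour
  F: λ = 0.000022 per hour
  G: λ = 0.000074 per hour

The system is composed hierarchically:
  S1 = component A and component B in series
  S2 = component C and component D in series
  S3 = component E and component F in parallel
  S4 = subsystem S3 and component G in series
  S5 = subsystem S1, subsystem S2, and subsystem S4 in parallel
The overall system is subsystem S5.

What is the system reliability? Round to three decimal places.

R(A) = exp(−0.00013 × 2000) = 0.77105
R(B) = exp(−0.000050 × 2000) = 0.90484
R(C) = exp(−0.000053 × 2000) = 0.89942
R(D) = exp(−0.000063 × 2000) = 0.88161
R(E) = exp(−0.000034 × 2000) = 0.93426
R(F) = exp(−0.000022 × 2000) = 0.95695
R(G) = exp(−0.000074 × 2000) = 0.86243
Series (A and B): 0.77105 × 0.90484 = 0.69768
Series (C and D): 0.89942 × 0.88161 = 0.79294
Parallel (E and F): 1 − (1 − 0.93426)(1 − 0.95695) = 0.99717
Series ([0.99717] and G): 0.99717 × 0.86243 = 0.85999
Parallel ([0.69768], [0.79294], and [0.85999]): 1 − (1 − 0.69768)(1 − 0.79294)(1 − 0.85999) = 0.991

0.991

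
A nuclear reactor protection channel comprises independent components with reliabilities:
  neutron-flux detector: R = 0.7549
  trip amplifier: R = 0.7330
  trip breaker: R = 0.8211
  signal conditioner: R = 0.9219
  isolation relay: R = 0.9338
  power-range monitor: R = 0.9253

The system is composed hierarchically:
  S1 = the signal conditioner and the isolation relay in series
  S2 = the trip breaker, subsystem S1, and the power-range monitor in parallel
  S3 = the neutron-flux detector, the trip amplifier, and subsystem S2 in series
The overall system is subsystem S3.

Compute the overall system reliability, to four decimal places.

Series (signal conditioner and isolation relay): 0.921900 × 0.933800 = 0.860870
Parallel (trip breaker, [0.860870], and power-range monitor): 1 − (1 − 0.821100)(1 − 0.860870)(1 − 0.925300) = 0.998141
Series (neutron-flux detector, trip amplifier, and [0.998141]): 0.754900 × 0.733000 × 0.998141 = 0.5523

0.5523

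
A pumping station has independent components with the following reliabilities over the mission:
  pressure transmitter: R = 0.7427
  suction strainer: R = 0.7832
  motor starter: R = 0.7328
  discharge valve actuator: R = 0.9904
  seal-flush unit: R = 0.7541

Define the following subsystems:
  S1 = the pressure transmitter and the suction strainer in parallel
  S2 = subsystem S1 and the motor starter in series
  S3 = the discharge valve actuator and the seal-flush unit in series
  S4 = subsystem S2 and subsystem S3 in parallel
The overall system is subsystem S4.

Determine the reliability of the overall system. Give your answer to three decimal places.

0.922

Parallel (pressure transmitter and suction strainer): 1 − (1 − 0.74270)(1 − 0.78320) = 0.94422
Series ([0.94422] and motor starter): 0.94422 × 0.73280 = 0.69192
Series (discharge valve actuator and seal-flush unit): 0.99040 × 0.75410 = 0.74686
Parallel ([0.69192] and [0.74686]): 1 − (1 − 0.69192)(1 − 0.74686) = 0.922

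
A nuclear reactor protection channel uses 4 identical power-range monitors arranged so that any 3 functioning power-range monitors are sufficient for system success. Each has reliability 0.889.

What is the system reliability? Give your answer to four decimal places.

R = Σ_{i=3}^{4} C(4,i) p^i (1−p)^{4−i} with p = 0.889
C(4,3)·0.889^3·0.111^1 = 0.311952
C(4,4)·0.889^4·0.111^0 = 0.624607
Sum = 0.9366

0.9366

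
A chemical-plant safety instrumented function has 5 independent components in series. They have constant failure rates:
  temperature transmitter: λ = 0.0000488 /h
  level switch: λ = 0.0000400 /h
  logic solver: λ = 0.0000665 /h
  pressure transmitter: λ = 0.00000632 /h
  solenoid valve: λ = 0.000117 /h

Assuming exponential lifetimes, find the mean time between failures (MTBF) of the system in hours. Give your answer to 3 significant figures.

Series of exponential components: λ_sys = Σ λ_i
λ_sys = 0.0000488 + 0.0000400 + 0.0000665 + 0.00000632 + 0.000117 = 2.7862e-04 /h
MTBF = 1 / λ_sys = 3590 h

3590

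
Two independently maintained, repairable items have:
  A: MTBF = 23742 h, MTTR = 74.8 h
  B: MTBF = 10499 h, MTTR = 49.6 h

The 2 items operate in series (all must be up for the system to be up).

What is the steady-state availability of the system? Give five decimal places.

A(A) = MTBF/(MTBF+MTTR) = 23742/(23742+74.8) = 0.996859
A(B) = MTBF/(MTBF+MTTR) = 10499/(10499+49.6) = 0.995298
Series availability: 0.996859 × 0.995298 = 0.99217

0.99217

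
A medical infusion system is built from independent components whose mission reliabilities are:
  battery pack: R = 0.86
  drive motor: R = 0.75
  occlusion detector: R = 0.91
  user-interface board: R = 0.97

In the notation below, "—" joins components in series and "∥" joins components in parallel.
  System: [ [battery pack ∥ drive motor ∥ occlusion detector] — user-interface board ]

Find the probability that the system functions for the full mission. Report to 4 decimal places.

Parallel (battery pack, drive motor, and occlusion detector): 1 − (1 − 0.860000)(1 − 0.750000)(1 − 0.910000) = 0.996850
Series ([0.996850] and user-interface board): 0.996850 × 0.970000 = 0.9669

0.9669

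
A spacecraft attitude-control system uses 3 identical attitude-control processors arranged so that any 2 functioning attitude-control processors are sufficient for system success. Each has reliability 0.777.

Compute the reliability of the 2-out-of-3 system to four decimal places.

0.8730

R = Σ_{i=2}^{3} C(3,i) p^i (1−p)^{3−i} with p = 0.777
C(3,2)·0.777^2·0.223^1 = 0.403895
C(3,3)·0.777^3·0.223^0 = 0.469097
Sum = 0.8730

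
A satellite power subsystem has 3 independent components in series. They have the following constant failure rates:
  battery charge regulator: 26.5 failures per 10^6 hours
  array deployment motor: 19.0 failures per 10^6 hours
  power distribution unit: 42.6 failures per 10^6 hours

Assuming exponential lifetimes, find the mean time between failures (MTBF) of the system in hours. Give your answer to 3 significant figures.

Series of exponential components: λ_sys = Σ λ_i
λ_sys = 0.0000265 + 0.0000190 + 0.0000426 = 8.8100e-05 /h
MTBF = 1 / λ_sys = 11400 h

11400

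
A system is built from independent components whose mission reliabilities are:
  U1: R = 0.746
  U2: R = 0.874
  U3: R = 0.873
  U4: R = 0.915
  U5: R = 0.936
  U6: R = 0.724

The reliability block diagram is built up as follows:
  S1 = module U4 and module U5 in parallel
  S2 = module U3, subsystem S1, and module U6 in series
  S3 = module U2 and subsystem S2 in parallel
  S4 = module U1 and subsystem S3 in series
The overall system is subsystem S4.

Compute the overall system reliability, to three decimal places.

0.711

Parallel (U4 and U5): 1 − (1 − 0.91500)(1 − 0.93600) = 0.99456
Series (U3, [0.99456], and U6): 0.87300 × 0.99456 × 0.72400 = 0.62861
Parallel (U2 and [0.62861]): 1 − (1 − 0.87400)(1 − 0.62861) = 0.95320
Series (U1 and [0.95320]): 0.74600 × 0.95320 = 0.711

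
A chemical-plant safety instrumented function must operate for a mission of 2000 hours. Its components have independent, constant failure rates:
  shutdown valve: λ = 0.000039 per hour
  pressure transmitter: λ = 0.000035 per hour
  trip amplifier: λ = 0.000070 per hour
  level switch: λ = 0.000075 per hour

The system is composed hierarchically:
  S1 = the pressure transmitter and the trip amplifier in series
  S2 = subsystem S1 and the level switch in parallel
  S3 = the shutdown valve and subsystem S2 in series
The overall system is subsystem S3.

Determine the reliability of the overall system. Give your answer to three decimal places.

0.901

R(shutdown valve) = exp(−0.000039 × 2000) = 0.92496
R(pressure transmitter) = exp(−0.000035 × 2000) = 0.93239
R(trip amplifier) = exp(−0.000070 × 2000) = 0.86936
R(level switch) = exp(−0.000075 × 2000) = 0.86071
Series (pressure transmitter and trip amplifier): 0.93239 × 0.86936 = 0.81058
Parallel ([0.81058] and level switch): 1 − (1 − 0.81058)(1 − 0.86071) = 0.97362
Series (shutdown valve and [0.97362]): 0.92496 × 0.97362 = 0.901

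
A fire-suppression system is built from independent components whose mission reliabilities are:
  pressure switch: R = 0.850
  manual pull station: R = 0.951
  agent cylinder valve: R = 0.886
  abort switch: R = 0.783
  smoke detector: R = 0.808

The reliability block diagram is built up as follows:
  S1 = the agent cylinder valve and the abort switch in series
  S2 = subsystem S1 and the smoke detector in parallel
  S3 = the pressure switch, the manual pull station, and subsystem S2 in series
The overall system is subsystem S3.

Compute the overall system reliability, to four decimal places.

Series (agent cylinder valve and abort switch): 0.886000 × 0.783000 = 0.693738
Parallel ([0.693738] and smoke detector): 1 − (1 − 0.693738)(1 − 0.808000) = 0.941198
Series (pressure switch, manual pull station, and [0.941198]): 0.850000 × 0.951000 × 0.941198 = 0.7608

0.7608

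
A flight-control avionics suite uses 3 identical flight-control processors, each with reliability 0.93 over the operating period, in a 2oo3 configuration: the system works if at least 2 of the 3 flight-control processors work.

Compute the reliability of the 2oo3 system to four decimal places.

R = Σ_{i=2}^{3} C(3,i) p^i (1−p)^{3−i} with p = 0.93
C(3,2)·0.93^2·0.07^1 = 0.181629
C(3,3)·0.93^3·0.07^0 = 0.804357
Sum = 0.9860

0.9860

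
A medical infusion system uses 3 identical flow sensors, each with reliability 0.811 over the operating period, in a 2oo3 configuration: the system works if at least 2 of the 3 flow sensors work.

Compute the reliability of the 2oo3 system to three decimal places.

R = Σ_{i=2}^{3} C(3,i) p^i (1−p)^{3−i} with p = 0.811
C(3,2)·0.811^2·0.189^1 = 0.37293
C(3,3)·0.811^3·0.189^0 = 0.53341
Sum = 0.906

0.906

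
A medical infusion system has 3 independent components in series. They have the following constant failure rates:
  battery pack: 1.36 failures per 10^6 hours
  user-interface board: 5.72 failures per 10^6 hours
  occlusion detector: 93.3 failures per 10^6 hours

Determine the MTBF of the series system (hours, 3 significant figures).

Series of exponential components: λ_sys = Σ λ_i
λ_sys = 0.00000136 + 0.00000572 + 0.0000933 = 1.0038e-04 /h
MTBF = 1 / λ_sys = 9960 h

9960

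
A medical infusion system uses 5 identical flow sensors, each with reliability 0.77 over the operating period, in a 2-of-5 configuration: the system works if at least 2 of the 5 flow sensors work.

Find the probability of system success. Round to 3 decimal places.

R = Σ_{i=2}^{5} C(5,i) p^i (1−p)^{5−i} with p = 0.77
C(5,2)·0.77^2·0.23^3 = 0.07214
C(5,3)·0.77^3·0.23^2 = 0.24151
C(5,4)·0.77^4·0.23^1 = 0.40426
C(5,5)·0.77^5·0.23^0 = 0.27068
Sum = 0.989

0.989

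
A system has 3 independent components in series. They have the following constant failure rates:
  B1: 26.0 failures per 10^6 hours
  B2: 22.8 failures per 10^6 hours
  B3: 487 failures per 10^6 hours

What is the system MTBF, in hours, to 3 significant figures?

Series of exponential components: λ_sys = Σ λ_i
λ_sys = 0.0000260 + 0.0000228 + 0.000487 = 5.3580e-04 /h
MTBF = 1 / λ_sys = 1870 h

1870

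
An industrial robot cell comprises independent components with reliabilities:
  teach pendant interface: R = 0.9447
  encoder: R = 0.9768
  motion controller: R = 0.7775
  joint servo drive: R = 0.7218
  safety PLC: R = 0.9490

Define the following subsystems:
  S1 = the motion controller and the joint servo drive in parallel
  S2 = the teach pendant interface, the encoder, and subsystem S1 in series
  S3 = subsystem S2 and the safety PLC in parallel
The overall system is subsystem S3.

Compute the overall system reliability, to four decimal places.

Parallel (motion controller and joint servo drive): 1 − (1 − 0.777500)(1 − 0.721800) = 0.938101
Series (teach pendant interface, encoder, and [0.938101]): 0.944700 × 0.976800 × 0.938101 = 0.865664
Parallel ([0.865664] and safety PLC): 1 − (1 − 0.865664)(1 − 0.949000) = 0.9931

0.9931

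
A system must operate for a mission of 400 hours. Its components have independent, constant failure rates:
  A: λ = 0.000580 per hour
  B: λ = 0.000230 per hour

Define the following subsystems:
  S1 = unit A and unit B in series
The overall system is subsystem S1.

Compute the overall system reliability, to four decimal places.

0.7233

R(A) = exp(−0.000580 × 400) = 0.792946
R(B) = exp(−0.000230 × 400) = 0.912105
Series (A and B): 0.792946 × 0.912105 = 0.7233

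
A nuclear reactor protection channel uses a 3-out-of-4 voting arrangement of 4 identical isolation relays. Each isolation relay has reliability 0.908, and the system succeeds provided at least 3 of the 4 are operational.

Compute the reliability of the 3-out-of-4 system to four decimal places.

R = Σ_{i=3}^{4} C(4,i) p^i (1−p)^{4−i} with p = 0.908
C(4,3)·0.908^3·0.092^1 = 0.275490
C(4,4)·0.908^4·0.092^0 = 0.679741
Sum = 0.9552

0.9552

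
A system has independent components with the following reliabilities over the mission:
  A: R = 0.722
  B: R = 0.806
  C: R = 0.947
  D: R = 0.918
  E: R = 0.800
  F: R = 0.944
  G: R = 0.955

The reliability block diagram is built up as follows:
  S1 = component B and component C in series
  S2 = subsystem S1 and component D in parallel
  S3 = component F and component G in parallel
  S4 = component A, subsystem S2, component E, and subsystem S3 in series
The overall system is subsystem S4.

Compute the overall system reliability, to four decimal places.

0.5650

Series (B and C): 0.806000 × 0.947000 = 0.763282
Parallel ([0.763282] and D): 1 − (1 − 0.763282)(1 − 0.918000) = 0.980589
Parallel (F and G): 1 − (1 − 0.944000)(1 − 0.955000) = 0.997480
Series (A, [0.980589], E, and [0.997480]): 0.722000 × 0.980589 × 0.800000 × 0.997480 = 0.5650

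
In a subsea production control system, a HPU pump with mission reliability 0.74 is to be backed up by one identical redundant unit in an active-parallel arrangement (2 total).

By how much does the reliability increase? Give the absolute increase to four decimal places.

R_before = 0.74
R_after = 1 − (1 − 0.74)^2 = 0.9324
ΔR = 0.9324 − 0.74 = 0.1924

0.1924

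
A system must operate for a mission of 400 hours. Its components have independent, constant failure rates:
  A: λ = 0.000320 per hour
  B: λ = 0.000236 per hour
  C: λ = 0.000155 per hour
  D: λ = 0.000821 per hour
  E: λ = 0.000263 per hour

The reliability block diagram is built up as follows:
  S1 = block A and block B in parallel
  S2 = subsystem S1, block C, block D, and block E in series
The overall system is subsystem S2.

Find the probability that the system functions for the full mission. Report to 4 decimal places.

R(A) = exp(−0.000320 × 400) = 0.879853
R(B) = exp(−0.000236 × 400) = 0.909919
R(C) = exp(−0.000155 × 400) = 0.939883
R(D) = exp(−0.000821 × 400) = 0.720075
R(E) = exp(−0.000263 × 400) = 0.900144
Parallel (A and B): 1 − (1 − 0.879853)(1 − 0.909919) = 0.989177
Series ([0.989177], C, D, and E): 0.989177 × 0.939883 × 0.720075 × 0.900144 = 0.6026

0.6026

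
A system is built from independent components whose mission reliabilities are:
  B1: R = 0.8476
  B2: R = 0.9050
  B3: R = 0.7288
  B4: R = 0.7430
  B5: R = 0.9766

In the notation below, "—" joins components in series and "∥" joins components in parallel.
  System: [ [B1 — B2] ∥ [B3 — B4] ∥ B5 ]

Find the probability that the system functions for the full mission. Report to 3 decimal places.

Series (B1 and B2): 0.84760 × 0.90500 = 0.76708
Series (B3 and B4): 0.72880 × 0.74300 = 0.54150
Parallel ([0.76708], [0.54150], and B5): 1 − (1 − 0.76708)(1 − 0.54150)(1 − 0.97660) = 0.998

0.998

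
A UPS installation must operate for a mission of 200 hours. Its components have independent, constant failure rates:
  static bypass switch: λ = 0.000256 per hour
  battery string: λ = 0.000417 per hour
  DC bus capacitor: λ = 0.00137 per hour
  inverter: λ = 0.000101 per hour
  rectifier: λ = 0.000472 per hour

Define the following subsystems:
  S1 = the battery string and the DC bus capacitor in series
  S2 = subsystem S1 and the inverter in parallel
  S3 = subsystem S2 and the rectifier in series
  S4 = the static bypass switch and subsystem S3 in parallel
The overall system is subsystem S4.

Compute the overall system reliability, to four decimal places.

0.9952

R(static bypass switch) = exp(−0.000256 × 200) = 0.950089
R(battery string) = exp(−0.000417 × 200) = 0.919983
R(DC bus capacitor) = exp(−0.00137 × 200) = 0.760332
R(inverter) = exp(−0.000101 × 200) = 0.980003
R(rectifier) = exp(−0.000472 × 200) = 0.909919
Series (battery string and DC bus capacitor): 0.919983 × 0.760332 = 0.699493
Parallel ([0.699493] and inverter): 1 − (1 − 0.699493)(1 − 0.980003) = 0.993991
Series ([0.993991] and rectifier): 0.993991 × 0.909919 = 0.904451
Parallel (static bypass switch and [0.904451]): 1 − (1 − 0.950089)(1 − 0.904451) = 0.9952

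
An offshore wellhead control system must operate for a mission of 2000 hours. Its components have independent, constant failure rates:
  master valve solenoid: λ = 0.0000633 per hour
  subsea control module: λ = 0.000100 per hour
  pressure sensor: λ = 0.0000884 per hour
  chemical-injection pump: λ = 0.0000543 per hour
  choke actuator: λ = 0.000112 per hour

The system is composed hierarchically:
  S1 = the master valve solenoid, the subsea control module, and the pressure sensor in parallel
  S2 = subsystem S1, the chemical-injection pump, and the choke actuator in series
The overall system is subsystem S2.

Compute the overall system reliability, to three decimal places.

0.715

R(master valve solenoid) = exp(−0.0000633 × 2000) = 0.88109
R(subsea control module) = exp(−0.000100 × 2000) = 0.81873
R(pressure sensor) = exp(−0.0000884 × 2000) = 0.83795
R(chemical-injection pump) = exp(−0.0000543 × 2000) = 0.89709
R(choke actuator) = exp(−0.000112 × 2000) = 0.79932
Parallel (master valve solenoid, subsea control module, and pressure sensor): 1 − (1 − 0.88109)(1 − 0.81873)(1 − 0.83795) = 0.99651
Series ([0.99651], chemical-injection pump, and choke actuator): 0.99651 × 0.89709 × 0.79932 = 0.715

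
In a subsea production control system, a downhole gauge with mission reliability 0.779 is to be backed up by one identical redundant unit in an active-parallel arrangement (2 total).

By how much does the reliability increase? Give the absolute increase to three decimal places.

R_before = 0.779
R_after = 1 − (1 − 0.779)^2 = 0.951
ΔR = 0.951 − 0.779 = 0.172

0.172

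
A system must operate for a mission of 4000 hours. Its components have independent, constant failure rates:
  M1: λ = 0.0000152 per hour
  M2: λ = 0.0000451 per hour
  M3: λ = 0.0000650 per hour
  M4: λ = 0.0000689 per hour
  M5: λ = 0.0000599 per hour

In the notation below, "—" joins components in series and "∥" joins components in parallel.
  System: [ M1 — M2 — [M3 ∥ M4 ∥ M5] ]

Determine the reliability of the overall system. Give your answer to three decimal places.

0.776

R(M1) = exp(−0.0000152 × 4000) = 0.94101
R(M2) = exp(−0.0000451 × 4000) = 0.83494
R(M3) = exp(−0.0000650 × 4000) = 0.77105
R(M4) = exp(−0.0000689 × 4000) = 0.75912
R(M5) = exp(−0.0000599 × 4000) = 0.78694
Parallel (M3, M4, and M5): 1 − (1 − 0.77105)(1 − 0.75912)(1 − 0.78694) = 0.98825
Series (M1, M2, and [0.98825]): 0.94101 × 0.83494 × 0.98825 = 0.776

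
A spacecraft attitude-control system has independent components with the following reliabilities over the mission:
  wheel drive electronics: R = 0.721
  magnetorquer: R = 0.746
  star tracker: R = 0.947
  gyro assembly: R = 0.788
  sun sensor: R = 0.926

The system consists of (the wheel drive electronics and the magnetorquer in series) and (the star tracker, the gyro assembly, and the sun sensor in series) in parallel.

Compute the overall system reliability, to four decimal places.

0.8572

Series (wheel drive electronics and magnetorquer): 0.721000 × 0.746000 = 0.537866
Series (star tracker, gyro assembly, and sun sensor): 0.947000 × 0.788000 × 0.926000 = 0.691015
Parallel ([0.537866] and [0.691015]): 1 − (1 − 0.537866)(1 − 0.691015) = 0.8572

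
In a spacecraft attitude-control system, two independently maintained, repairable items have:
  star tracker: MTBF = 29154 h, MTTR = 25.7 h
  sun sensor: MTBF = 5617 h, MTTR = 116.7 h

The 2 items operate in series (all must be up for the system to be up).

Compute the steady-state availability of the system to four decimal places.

A(star tracker) = MTBF/(MTBF+MTTR) = 29154/(29154+25.7) = 0.999119
A(sun sensor) = MTBF/(MTBF+MTTR) = 5617/(5617+116.7) = 0.979647
Series availability: 0.999119 × 0.979647 = 0.9788

0.9788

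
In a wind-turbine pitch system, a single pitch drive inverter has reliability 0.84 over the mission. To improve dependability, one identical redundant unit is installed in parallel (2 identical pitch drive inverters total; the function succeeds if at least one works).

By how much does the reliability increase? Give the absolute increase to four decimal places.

0.1344

R_before = 0.84
R_after = 1 − (1 − 0.84)^2 = 0.9744
ΔR = 0.9744 − 0.84 = 0.1344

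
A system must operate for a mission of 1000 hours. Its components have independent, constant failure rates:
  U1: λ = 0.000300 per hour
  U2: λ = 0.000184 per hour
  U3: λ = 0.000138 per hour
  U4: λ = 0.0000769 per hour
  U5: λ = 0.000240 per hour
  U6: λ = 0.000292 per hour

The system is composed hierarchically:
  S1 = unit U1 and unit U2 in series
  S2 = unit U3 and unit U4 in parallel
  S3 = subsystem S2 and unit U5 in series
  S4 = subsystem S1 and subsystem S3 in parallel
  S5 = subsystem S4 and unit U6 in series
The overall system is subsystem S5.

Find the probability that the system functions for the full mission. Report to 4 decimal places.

R(U1) = exp(−0.000300 × 1000) = 0.740818
R(U2) = exp(−0.000184 × 1000) = 0.831936
R(U3) = exp(−0.000138 × 1000) = 0.871099
R(U4) = exp(−0.0000769 × 1000) = 0.925982
R(U5) = exp(−0.000240 × 1000) = 0.786628
R(U6) = exp(−0.000292 × 1000) = 0.746769
Series (U1 and U2): 0.740818 × 0.831936 = 0.616313
Parallel (U3 and U4): 1 − (1 − 0.871099)(1 − 0.925982) = 0.990459
Series ([0.990459] and U5): 0.990459 × 0.786628 = 0.779123
Parallel ([0.616313] and [0.779123]): 1 − (1 − 0.616313)(1 − 0.779123) = 0.915252
Series ([0.915252] and U6): 0.915252 × 0.746769 = 0.6835

0.6835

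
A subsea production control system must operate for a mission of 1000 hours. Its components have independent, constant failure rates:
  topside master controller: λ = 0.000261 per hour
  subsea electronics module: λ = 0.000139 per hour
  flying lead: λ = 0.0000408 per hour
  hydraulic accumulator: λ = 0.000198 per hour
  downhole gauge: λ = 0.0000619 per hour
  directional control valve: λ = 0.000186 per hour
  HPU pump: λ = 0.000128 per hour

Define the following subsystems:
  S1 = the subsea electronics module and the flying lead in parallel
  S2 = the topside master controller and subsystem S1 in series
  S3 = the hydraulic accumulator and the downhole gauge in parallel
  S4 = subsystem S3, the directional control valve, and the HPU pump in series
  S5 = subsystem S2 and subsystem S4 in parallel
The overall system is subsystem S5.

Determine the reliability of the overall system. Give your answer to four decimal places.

0.9352

R(topside master controller) = exp(−0.000261 × 1000) = 0.770281
R(subsea electronics module) = exp(−0.000139 × 1000) = 0.870228
R(flying lead) = exp(−0.0000408 × 1000) = 0.960021
R(hydraulic accumulator) = exp(−0.000198 × 1000) = 0.820370
R(downhole gauge) = exp(−0.0000619 × 1000) = 0.939977
R(directional control valve) = exp(−0.000186 × 1000) = 0.830274
R(HPU pump) = exp(−0.000128 × 1000) = 0.879853
Parallel (subsea electronics module and flying lead): 1 − (1 − 0.870228)(1 − 0.960021) = 0.994812
Series (topside master controller and [0.994812]): 0.770281 × 0.994812 = 0.766285
Parallel (hydraulic accumulator and downhole gauge): 1 − (1 − 0.820370)(1 − 0.939977) = 0.989218
Series ([0.989218], directional control valve, and HPU pump): 0.989218 × 0.830274 × 0.879853 = 0.722643
Parallel ([0.766285] and [0.722643]): 1 − (1 − 0.766285)(1 − 0.722643) = 0.9352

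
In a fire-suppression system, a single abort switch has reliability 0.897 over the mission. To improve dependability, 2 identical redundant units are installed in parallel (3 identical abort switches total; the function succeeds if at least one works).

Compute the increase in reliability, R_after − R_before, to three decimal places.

0.102

R_before = 0.897
R_after = 1 − (1 − 0.897)^3 = 0.999
ΔR = 0.999 − 0.897 = 0.102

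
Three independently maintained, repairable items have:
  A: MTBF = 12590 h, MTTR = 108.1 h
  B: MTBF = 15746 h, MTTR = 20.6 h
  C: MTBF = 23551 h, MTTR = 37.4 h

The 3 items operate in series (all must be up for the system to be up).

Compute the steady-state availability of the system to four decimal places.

A(A) = MTBF/(MTBF+MTTR) = 12590/(12590+108.1) = 0.991487
A(B) = MTBF/(MTBF+MTTR) = 15746/(15746+20.6) = 0.998693
A(C) = MTBF/(MTBF+MTTR) = 23551/(23551+37.4) = 0.998414
Series availability: 0.991487 × 0.998693 × 0.998414 = 0.9886

0.9886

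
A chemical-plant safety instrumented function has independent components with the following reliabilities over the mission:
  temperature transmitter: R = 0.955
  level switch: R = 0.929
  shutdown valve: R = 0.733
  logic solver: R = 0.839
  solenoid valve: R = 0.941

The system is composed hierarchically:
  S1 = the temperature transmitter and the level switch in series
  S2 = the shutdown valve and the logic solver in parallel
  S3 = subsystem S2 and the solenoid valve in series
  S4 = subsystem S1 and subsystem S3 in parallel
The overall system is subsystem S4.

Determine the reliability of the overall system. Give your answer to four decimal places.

Series (temperature transmitter and level switch): 0.955000 × 0.929000 = 0.887195
Parallel (shutdown valve and logic solver): 1 − (1 − 0.733000)(1 − 0.839000) = 0.957013
Series ([0.957013] and solenoid valve): 0.957013 × 0.941000 = 0.900549
Parallel ([0.887195] and [0.900549]): 1 − (1 − 0.887195)(1 − 0.900549) = 0.9888

0.9888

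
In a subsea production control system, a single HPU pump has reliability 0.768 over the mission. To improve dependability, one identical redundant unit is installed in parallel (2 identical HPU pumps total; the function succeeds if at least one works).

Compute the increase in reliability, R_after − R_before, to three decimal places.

0.178

R_before = 0.768
R_after = 1 − (1 − 0.768)^2 = 0.946
ΔR = 0.946 − 0.768 = 0.178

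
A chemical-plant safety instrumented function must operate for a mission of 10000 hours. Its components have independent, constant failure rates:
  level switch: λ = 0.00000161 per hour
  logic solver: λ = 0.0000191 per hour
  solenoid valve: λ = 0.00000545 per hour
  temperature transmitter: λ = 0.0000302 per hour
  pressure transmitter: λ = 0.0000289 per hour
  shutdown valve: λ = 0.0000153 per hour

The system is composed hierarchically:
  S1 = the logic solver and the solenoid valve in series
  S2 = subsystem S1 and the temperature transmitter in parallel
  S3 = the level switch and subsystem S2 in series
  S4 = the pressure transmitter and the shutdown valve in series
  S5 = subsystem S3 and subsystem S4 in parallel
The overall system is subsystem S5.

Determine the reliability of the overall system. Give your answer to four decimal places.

R(level switch) = exp(−0.00000161 × 10000) = 0.984029
R(logic solver) = exp(−0.0000191 × 10000) = 0.826133
R(solenoid valve) = exp(−0.00000545 × 10000) = 0.946959
R(temperature transmitter) = exp(−0.0000302 × 10000) = 0.739338
R(pressure transmitter) = exp(−0.0000289 × 10000) = 0.749012
R(shutdown valve) = exp(−0.0000153 × 10000) = 0.858130
Series (logic solver and solenoid valve): 0.826133 × 0.946959 = 0.782314
Parallel ([0.782314] and temperature transmitter): 1 − (1 − 0.782314)(1 − 0.739338) = 0.943258
Series (level switch and [0.943258]): 0.984029 × 0.943258 = 0.928193
Series (pressure transmitter and shutdown valve): 0.749012 × 0.858130 = 0.642750
Parallel ([0.928193] and [0.642750]): 1 − (1 − 0.928193)(1 − 0.642750) = 0.9743

0.9743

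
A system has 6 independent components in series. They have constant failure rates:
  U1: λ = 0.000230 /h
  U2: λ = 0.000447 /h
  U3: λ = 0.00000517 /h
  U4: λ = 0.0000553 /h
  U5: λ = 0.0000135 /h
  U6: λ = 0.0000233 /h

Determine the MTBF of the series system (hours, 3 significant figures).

Series of exponential components: λ_sys = Σ λ_i
λ_sys = 0.000230 + 0.000447 + 0.00000517 + 0.0000553 + 0.0000135 + 0.0000233 = 7.7427e-04 /h
MTBF = 1 / λ_sys = 1290 h

1290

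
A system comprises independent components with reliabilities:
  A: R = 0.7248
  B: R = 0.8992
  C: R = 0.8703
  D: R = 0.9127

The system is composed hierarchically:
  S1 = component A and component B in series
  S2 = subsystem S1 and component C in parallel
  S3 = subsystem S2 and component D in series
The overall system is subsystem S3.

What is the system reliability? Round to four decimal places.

Series (A and B): 0.724800 × 0.899200 = 0.651740
Parallel ([0.651740] and C): 1 − (1 − 0.651740)(1 − 0.870300) = 0.954831
Series ([0.954831] and D): 0.954831 × 0.912700 = 0.8715

0.8715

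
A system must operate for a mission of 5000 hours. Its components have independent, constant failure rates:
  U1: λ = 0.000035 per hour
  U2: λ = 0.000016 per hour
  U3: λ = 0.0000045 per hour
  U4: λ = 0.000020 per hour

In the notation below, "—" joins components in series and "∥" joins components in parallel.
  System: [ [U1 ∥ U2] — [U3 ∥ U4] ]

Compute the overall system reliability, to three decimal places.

0.986

R(U1) = exp(−0.000035 × 5000) = 0.83946
R(U2) = exp(−0.000016 × 5000) = 0.92312
R(U3) = exp(−0.0000045 × 5000) = 0.97775
R(U4) = exp(−0.000020 × 5000) = 0.90484
Parallel (U1 and U2): 1 − (1 − 0.83946)(1 − 0.92312) = 0.98766
Parallel (U3 and U4): 1 − (1 − 0.97775)(1 − 0.90484) = 0.99788
Series ([0.98766] and [0.99788]): 0.98766 × 0.99788 = 0.986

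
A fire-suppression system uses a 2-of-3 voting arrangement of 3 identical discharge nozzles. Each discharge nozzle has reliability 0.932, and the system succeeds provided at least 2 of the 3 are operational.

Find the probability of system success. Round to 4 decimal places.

R = Σ_{i=2}^{3} C(3,i) p^i (1−p)^{3−i} with p = 0.932
C(3,2)·0.932^2·0.068^1 = 0.177199
C(3,3)·0.932^3·0.068^0 = 0.809558
Sum = 0.9868

0.9868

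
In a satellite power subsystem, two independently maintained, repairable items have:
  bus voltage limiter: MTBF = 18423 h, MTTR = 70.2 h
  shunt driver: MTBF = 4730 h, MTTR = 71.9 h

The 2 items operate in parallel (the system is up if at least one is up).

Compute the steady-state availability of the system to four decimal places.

0.9999

A(bus voltage limiter) = MTBF/(MTBF+MTTR) = 18423/(18423+70.2) = 0.996204
A(shunt driver) = MTBF/(MTBF+MTTR) = 4730/(4730+71.9) = 0.985027
Parallel availability: 1 − (1 − 0.996204)(1 − 0.985027) = 0.9999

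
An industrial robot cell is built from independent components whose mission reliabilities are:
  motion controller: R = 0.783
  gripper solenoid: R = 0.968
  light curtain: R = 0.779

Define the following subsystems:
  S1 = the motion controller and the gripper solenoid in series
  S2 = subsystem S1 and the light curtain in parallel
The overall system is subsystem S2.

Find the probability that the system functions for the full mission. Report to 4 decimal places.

Series (motion controller and gripper solenoid): 0.783000 × 0.968000 = 0.757944
Parallel ([0.757944] and light curtain): 1 − (1 − 0.757944)(1 − 0.779000) = 0.9465

0.9465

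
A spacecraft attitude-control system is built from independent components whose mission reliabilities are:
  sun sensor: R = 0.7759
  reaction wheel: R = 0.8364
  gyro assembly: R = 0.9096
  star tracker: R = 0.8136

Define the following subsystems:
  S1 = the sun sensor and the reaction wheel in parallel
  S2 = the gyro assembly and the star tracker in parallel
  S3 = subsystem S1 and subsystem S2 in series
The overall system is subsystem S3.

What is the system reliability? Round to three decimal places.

0.947

Parallel (sun sensor and reaction wheel): 1 − (1 − 0.77590)(1 − 0.83640) = 0.96334
Parallel (gyro assembly and star tracker): 1 − (1 − 0.90960)(1 − 0.81360) = 0.98315
Series ([0.96334] and [0.98315]): 0.96334 × 0.98315 = 0.947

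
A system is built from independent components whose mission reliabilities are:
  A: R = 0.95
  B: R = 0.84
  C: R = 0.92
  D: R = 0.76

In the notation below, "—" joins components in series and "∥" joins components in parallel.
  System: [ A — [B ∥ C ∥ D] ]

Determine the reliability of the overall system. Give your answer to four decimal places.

Parallel (B, C, and D): 1 − (1 − 0.840000)(1 − 0.920000)(1 − 0.760000) = 0.996928
Series (A and [0.996928]): 0.950000 × 0.996928 = 0.9471

0.9471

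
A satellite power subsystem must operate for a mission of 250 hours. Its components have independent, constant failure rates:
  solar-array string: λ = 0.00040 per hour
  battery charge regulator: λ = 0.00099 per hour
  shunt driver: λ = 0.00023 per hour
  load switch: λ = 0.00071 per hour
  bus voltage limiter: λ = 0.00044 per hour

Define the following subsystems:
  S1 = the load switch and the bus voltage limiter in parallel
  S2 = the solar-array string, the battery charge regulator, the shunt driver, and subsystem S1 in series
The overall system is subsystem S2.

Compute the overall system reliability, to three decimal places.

R(solar-array string) = exp(−0.00040 × 250) = 0.90484
R(battery charge regulator) = exp(−0.00099 × 250) = 0.78075
R(shunt driver) = exp(−0.00023 × 250) = 0.94412
R(load switch) = exp(−0.00071 × 250) = 0.83736
R(bus voltage limiter) = exp(−0.00044 × 250) = 0.89583
Parallel (load switch and bus voltage limiter): 1 − (1 − 0.83736)(1 − 0.89583) = 0.98306
Series (solar-array string, battery charge regulator, shunt driver, and [0.98306]): 0.90484 × 0.78075 × 0.94412 × 0.98306 = 0.656

0.656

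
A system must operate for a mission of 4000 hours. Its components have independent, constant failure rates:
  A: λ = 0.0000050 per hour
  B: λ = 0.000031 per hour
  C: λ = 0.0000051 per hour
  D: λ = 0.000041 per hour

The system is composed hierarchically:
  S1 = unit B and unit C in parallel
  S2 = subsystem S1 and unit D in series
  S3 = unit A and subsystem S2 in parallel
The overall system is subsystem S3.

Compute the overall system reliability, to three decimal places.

0.997

R(A) = exp(−0.0000050 × 4000) = 0.98020
R(B) = exp(−0.000031 × 4000) = 0.88338
R(C) = exp(−0.0000051 × 4000) = 0.97981
R(D) = exp(−0.000041 × 4000) = 0.84874
Parallel (B and C): 1 − (1 − 0.88338)(1 − 0.97981) = 0.99765
Series ([0.99765] and D): 0.99765 × 0.84874 = 0.84675
Parallel (A and [0.84675]): 1 − (1 − 0.98020)(1 − 0.84675) = 0.997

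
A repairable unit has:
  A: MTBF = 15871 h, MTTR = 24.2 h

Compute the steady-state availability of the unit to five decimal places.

A(A) = MTBF/(MTBF+MTTR) = 15871/(15871+24.2) = 0.99848

0.99848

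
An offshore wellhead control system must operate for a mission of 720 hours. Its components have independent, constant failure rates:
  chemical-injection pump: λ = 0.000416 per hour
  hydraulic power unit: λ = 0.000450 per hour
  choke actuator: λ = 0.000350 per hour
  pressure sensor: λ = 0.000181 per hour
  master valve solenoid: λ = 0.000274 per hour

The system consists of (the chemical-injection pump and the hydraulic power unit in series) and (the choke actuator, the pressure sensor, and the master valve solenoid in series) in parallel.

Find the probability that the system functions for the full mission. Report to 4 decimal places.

0.7959

R(chemical-injection pump) = exp(−0.000416 × 720) = 0.741174
R(hydraulic power unit) = exp(−0.000450 × 720) = 0.723250
R(choke actuator) = exp(−0.000350 × 720) = 0.777245
R(pressure sensor) = exp(−0.000181 × 720) = 0.877814
R(master valve solenoid) = exp(−0.000274 × 720) = 0.820961
Series (chemical-injection pump and hydraulic power unit): 0.741174 × 0.723250 = 0.536054
Series (choke actuator, pressure sensor, and master valve solenoid): 0.777245 × 0.877814 × 0.820961 = 0.560122
Parallel ([0.536054] and [0.560122]): 1 − (1 − 0.536054)(1 − 0.560122) = 0.7959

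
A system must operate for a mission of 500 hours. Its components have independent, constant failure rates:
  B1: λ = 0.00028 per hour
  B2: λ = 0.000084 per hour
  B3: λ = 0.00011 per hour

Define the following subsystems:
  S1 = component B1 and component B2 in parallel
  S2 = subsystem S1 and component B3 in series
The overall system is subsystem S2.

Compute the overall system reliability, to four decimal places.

0.9414

R(B1) = exp(−0.00028 × 500) = 0.869358
R(B2) = exp(−0.000084 × 500) = 0.958870
R(B3) = exp(−0.00011 × 500) = 0.946485
Parallel (B1 and B2): 1 − (1 − 0.869358)(1 − 0.958870) = 0.994627
Series ([0.994627] and B3): 0.994627 × 0.946485 = 0.9414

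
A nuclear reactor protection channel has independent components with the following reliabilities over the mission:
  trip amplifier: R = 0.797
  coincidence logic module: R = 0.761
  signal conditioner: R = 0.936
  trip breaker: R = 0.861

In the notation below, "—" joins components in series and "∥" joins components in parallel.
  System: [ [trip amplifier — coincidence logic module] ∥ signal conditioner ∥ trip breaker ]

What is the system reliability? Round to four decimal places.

Series (trip amplifier and coincidence logic module): 0.797000 × 0.761000 = 0.606517
Parallel ([0.606517], signal conditioner, and trip breaker): 1 − (1 − 0.606517)(1 − 0.936000)(1 − 0.861000) = 0.9965

0.9965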